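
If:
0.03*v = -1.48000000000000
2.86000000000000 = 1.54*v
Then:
No Solution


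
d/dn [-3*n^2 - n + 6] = -6*n - 1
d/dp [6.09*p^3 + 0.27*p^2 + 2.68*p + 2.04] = 18.27*p^2 + 0.54*p + 2.68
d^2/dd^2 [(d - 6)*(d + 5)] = 2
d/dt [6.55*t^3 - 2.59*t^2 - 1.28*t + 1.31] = 19.65*t^2 - 5.18*t - 1.28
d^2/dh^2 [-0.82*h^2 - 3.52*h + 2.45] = -1.64000000000000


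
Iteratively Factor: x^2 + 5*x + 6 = (x + 2)*(x + 3)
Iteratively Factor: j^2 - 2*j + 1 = (j - 1)*(j - 1)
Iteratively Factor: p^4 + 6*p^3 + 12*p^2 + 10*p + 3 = (p + 1)*(p^3 + 5*p^2 + 7*p + 3) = (p + 1)^2*(p^2 + 4*p + 3) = (p + 1)^2*(p + 3)*(p + 1)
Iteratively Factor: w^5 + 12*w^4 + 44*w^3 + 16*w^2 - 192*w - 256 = (w + 2)*(w^4 + 10*w^3 + 24*w^2 - 32*w - 128) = (w + 2)*(w + 4)*(w^3 + 6*w^2 - 32) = (w - 2)*(w + 2)*(w + 4)*(w^2 + 8*w + 16) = (w - 2)*(w + 2)*(w + 4)^2*(w + 4)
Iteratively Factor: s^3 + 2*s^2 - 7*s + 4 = (s - 1)*(s^2 + 3*s - 4) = (s - 1)*(s + 4)*(s - 1)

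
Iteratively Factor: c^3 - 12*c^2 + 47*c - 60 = (c - 5)*(c^2 - 7*c + 12) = (c - 5)*(c - 4)*(c - 3)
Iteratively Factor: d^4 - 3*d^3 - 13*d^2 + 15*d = (d - 1)*(d^3 - 2*d^2 - 15*d) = (d - 1)*(d + 3)*(d^2 - 5*d) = (d - 5)*(d - 1)*(d + 3)*(d)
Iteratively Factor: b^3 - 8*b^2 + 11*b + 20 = (b - 5)*(b^2 - 3*b - 4) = (b - 5)*(b - 4)*(b + 1)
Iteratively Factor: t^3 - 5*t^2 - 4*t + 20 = (t + 2)*(t^2 - 7*t + 10) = (t - 5)*(t + 2)*(t - 2)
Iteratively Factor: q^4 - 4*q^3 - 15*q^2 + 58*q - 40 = (q + 4)*(q^3 - 8*q^2 + 17*q - 10) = (q - 1)*(q + 4)*(q^2 - 7*q + 10) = (q - 2)*(q - 1)*(q + 4)*(q - 5)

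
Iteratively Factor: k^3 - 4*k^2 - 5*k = (k - 5)*(k^2 + k) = (k - 5)*(k + 1)*(k)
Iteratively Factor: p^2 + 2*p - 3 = (p - 1)*(p + 3)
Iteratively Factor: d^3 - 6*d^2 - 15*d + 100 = (d - 5)*(d^2 - d - 20) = (d - 5)^2*(d + 4)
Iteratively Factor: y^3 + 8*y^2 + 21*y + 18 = (y + 3)*(y^2 + 5*y + 6) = (y + 2)*(y + 3)*(y + 3)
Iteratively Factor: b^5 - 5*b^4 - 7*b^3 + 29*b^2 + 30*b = (b)*(b^4 - 5*b^3 - 7*b^2 + 29*b + 30) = b*(b - 5)*(b^3 - 7*b - 6) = b*(b - 5)*(b + 1)*(b^2 - b - 6) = b*(b - 5)*(b + 1)*(b + 2)*(b - 3)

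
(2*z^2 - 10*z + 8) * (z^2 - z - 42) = 2*z^4 - 12*z^3 - 66*z^2 + 412*z - 336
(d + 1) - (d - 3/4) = 7/4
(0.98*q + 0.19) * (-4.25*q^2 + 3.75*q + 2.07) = -4.165*q^3 + 2.8675*q^2 + 2.7411*q + 0.3933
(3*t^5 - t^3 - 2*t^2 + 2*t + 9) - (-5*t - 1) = 3*t^5 - t^3 - 2*t^2 + 7*t + 10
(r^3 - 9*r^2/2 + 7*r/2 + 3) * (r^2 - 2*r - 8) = r^5 - 13*r^4/2 + 9*r^3/2 + 32*r^2 - 34*r - 24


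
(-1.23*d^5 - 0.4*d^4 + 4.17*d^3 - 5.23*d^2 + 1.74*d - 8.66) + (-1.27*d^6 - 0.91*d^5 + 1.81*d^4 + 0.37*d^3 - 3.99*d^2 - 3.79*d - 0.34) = -1.27*d^6 - 2.14*d^5 + 1.41*d^4 + 4.54*d^3 - 9.22*d^2 - 2.05*d - 9.0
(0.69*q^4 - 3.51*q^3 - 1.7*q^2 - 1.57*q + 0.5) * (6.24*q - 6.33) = 4.3056*q^5 - 26.2701*q^4 + 11.6103*q^3 + 0.964199999999998*q^2 + 13.0581*q - 3.165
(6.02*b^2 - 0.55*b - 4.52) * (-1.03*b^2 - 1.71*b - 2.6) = -6.2006*b^4 - 9.7277*b^3 - 10.0559*b^2 + 9.1592*b + 11.752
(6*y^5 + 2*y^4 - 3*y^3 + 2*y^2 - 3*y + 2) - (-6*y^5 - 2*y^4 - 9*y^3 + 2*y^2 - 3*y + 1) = 12*y^5 + 4*y^4 + 6*y^3 + 1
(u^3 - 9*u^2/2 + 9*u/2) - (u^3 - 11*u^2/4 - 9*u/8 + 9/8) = -7*u^2/4 + 45*u/8 - 9/8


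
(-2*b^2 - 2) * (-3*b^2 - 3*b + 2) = 6*b^4 + 6*b^3 + 2*b^2 + 6*b - 4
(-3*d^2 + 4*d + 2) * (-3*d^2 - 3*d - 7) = 9*d^4 - 3*d^3 + 3*d^2 - 34*d - 14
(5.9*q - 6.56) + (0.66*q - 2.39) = 6.56*q - 8.95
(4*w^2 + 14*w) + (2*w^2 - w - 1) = 6*w^2 + 13*w - 1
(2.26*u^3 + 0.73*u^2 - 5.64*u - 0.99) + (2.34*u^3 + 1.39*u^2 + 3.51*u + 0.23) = 4.6*u^3 + 2.12*u^2 - 2.13*u - 0.76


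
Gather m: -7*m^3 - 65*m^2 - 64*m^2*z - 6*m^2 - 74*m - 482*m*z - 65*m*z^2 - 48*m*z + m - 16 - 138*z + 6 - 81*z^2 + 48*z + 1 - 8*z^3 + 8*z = -7*m^3 + m^2*(-64*z - 71) + m*(-65*z^2 - 530*z - 73) - 8*z^3 - 81*z^2 - 82*z - 9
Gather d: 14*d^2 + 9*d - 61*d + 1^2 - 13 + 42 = 14*d^2 - 52*d + 30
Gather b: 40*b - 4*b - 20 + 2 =36*b - 18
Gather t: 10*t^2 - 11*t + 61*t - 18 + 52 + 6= 10*t^2 + 50*t + 40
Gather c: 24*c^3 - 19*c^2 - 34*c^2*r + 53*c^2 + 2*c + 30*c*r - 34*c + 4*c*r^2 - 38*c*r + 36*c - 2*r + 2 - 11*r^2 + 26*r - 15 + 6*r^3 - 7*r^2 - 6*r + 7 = 24*c^3 + c^2*(34 - 34*r) + c*(4*r^2 - 8*r + 4) + 6*r^3 - 18*r^2 + 18*r - 6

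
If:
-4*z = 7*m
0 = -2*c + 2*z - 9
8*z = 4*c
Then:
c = -9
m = 18/7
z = -9/2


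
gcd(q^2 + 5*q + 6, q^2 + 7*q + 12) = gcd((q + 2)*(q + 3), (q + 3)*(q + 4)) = q + 3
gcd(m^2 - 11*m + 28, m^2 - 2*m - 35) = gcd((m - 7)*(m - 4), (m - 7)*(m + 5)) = m - 7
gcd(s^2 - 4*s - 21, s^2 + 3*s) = s + 3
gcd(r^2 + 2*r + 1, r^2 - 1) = r + 1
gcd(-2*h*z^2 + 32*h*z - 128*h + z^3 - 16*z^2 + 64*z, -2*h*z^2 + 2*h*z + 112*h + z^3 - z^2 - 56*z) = -2*h*z + 16*h + z^2 - 8*z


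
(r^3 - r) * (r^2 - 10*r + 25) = r^5 - 10*r^4 + 24*r^3 + 10*r^2 - 25*r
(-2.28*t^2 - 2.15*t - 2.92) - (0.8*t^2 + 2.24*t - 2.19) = -3.08*t^2 - 4.39*t - 0.73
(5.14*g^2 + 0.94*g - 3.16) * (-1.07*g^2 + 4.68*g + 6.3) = -5.4998*g^4 + 23.0494*g^3 + 40.1624*g^2 - 8.8668*g - 19.908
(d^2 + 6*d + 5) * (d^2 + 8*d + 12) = d^4 + 14*d^3 + 65*d^2 + 112*d + 60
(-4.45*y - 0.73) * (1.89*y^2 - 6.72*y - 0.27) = -8.4105*y^3 + 28.5243*y^2 + 6.1071*y + 0.1971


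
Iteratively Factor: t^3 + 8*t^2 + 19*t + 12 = (t + 4)*(t^2 + 4*t + 3) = (t + 1)*(t + 4)*(t + 3)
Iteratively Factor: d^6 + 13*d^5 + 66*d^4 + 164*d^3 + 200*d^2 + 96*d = (d + 4)*(d^5 + 9*d^4 + 30*d^3 + 44*d^2 + 24*d) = (d + 2)*(d + 4)*(d^4 + 7*d^3 + 16*d^2 + 12*d) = d*(d + 2)*(d + 4)*(d^3 + 7*d^2 + 16*d + 12) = d*(d + 2)^2*(d + 4)*(d^2 + 5*d + 6) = d*(d + 2)^2*(d + 3)*(d + 4)*(d + 2)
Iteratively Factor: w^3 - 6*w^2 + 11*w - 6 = (w - 2)*(w^2 - 4*w + 3) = (w - 3)*(w - 2)*(w - 1)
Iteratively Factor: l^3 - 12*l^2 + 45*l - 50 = (l - 2)*(l^2 - 10*l + 25) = (l - 5)*(l - 2)*(l - 5)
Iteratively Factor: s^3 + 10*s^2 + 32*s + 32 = (s + 2)*(s^2 + 8*s + 16) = (s + 2)*(s + 4)*(s + 4)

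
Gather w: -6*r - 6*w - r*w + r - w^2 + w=-5*r - w^2 + w*(-r - 5)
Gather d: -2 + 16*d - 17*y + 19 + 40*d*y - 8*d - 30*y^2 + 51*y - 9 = d*(40*y + 8) - 30*y^2 + 34*y + 8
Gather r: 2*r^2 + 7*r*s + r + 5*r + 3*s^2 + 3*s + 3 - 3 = 2*r^2 + r*(7*s + 6) + 3*s^2 + 3*s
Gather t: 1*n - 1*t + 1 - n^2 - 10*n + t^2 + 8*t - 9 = -n^2 - 9*n + t^2 + 7*t - 8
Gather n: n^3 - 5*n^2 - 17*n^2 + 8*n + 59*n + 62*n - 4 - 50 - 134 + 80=n^3 - 22*n^2 + 129*n - 108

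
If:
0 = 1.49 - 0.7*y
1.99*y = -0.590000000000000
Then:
No Solution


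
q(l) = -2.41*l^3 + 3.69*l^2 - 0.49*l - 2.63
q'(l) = -7.23*l^2 + 7.38*l - 0.49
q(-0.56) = -0.78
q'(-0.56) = -6.89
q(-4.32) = 262.65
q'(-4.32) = -167.30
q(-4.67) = 325.59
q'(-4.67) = -192.63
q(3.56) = -66.34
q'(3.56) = -65.85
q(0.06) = -2.65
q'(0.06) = -0.07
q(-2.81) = 81.36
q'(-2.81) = -78.32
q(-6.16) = 703.73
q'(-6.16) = -320.30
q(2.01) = -8.28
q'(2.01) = -14.87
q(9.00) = -1465.04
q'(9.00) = -519.70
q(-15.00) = 8968.72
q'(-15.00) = -1737.94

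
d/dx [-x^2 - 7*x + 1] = -2*x - 7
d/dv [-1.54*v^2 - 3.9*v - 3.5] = -3.08*v - 3.9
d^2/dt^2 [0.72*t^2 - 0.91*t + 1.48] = 1.44000000000000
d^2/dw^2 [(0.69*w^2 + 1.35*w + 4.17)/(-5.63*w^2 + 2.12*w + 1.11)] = (-102.052758*w^3 - 818.92854*w^2 + 248.009382*w - 84.949116)/(178.453547*w^6 - 201.592284*w^5 - 29.640261*w^4 + 69.962968*w^3 + 5.843817*w^2 - 7.836156*w - 1.367631)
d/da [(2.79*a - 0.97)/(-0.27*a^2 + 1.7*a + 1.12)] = (0.7533*a^2 - 0.5238*a + 4.7738)/(0.0729*a^4 - 0.918*a^3 + 2.2852*a^2 + 3.808*a + 1.2544)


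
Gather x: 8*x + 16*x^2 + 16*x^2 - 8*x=32*x^2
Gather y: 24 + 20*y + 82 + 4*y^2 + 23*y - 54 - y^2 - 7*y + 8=3*y^2 + 36*y + 60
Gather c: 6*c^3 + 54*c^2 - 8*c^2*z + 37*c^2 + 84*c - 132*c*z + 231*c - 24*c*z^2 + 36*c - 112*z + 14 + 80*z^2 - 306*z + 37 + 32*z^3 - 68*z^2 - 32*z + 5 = 6*c^3 + c^2*(91 - 8*z) + c*(-24*z^2 - 132*z + 351) + 32*z^3 + 12*z^2 - 450*z + 56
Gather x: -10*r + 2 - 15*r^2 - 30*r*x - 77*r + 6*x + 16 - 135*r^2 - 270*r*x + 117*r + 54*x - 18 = -150*r^2 + 30*r + x*(60 - 300*r)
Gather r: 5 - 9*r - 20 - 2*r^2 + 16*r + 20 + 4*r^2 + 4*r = 2*r^2 + 11*r + 5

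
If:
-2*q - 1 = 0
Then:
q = -1/2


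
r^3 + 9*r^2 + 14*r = r*(r + 2)*(r + 7)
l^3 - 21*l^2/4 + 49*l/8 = l*(l - 7/2)*(l - 7/4)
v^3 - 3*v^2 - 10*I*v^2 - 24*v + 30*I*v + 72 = (v - 3)*(v - 6*I)*(v - 4*I)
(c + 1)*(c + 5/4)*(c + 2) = c^3 + 17*c^2/4 + 23*c/4 + 5/2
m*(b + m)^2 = b^2*m + 2*b*m^2 + m^3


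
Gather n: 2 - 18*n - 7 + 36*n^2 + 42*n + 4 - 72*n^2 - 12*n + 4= -36*n^2 + 12*n + 3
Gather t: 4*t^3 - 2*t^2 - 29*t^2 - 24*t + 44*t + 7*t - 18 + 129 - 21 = 4*t^3 - 31*t^2 + 27*t + 90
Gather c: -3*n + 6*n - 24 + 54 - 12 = 3*n + 18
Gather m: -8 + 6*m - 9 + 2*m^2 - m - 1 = 2*m^2 + 5*m - 18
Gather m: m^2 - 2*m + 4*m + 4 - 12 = m^2 + 2*m - 8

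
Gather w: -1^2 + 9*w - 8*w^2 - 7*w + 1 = -8*w^2 + 2*w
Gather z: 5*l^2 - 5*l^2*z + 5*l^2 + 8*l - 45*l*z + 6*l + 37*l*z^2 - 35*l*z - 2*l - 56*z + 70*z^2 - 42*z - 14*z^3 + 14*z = 10*l^2 + 12*l - 14*z^3 + z^2*(37*l + 70) + z*(-5*l^2 - 80*l - 84)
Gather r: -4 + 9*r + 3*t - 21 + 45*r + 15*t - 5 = 54*r + 18*t - 30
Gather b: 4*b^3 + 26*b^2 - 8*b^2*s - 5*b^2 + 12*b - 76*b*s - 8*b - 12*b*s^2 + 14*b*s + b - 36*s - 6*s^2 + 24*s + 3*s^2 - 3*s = 4*b^3 + b^2*(21 - 8*s) + b*(-12*s^2 - 62*s + 5) - 3*s^2 - 15*s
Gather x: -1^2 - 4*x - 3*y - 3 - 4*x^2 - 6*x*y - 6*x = -4*x^2 + x*(-6*y - 10) - 3*y - 4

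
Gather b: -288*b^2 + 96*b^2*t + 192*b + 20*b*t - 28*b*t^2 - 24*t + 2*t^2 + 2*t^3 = b^2*(96*t - 288) + b*(-28*t^2 + 20*t + 192) + 2*t^3 + 2*t^2 - 24*t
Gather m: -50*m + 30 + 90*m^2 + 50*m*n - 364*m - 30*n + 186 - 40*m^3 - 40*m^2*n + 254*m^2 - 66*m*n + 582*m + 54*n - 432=-40*m^3 + m^2*(344 - 40*n) + m*(168 - 16*n) + 24*n - 216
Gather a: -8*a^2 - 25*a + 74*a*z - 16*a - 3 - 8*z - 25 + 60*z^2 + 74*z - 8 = -8*a^2 + a*(74*z - 41) + 60*z^2 + 66*z - 36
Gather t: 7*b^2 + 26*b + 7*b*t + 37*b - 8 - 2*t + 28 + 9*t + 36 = 7*b^2 + 63*b + t*(7*b + 7) + 56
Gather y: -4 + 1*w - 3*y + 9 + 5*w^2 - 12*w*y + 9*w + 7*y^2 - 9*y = 5*w^2 + 10*w + 7*y^2 + y*(-12*w - 12) + 5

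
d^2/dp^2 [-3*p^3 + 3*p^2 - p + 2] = 6 - 18*p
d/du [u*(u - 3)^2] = 3*(u - 3)*(u - 1)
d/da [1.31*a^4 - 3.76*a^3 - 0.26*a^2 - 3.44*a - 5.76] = 5.24*a^3 - 11.28*a^2 - 0.52*a - 3.44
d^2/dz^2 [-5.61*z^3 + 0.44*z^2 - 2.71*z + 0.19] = 0.88 - 33.66*z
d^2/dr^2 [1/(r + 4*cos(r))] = 2*(2*r*cos(r) + 8*sin(r)^2 - 8*sin(r) + 9)/(r + 4*cos(r))^3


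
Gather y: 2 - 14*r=2 - 14*r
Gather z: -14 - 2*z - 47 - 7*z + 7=-9*z - 54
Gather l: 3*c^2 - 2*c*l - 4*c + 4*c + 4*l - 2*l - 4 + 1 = 3*c^2 + l*(2 - 2*c) - 3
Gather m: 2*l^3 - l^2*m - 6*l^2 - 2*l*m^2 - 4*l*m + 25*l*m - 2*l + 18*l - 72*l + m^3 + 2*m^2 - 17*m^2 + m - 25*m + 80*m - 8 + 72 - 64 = 2*l^3 - 6*l^2 - 56*l + m^3 + m^2*(-2*l - 15) + m*(-l^2 + 21*l + 56)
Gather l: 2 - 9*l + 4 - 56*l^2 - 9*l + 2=-56*l^2 - 18*l + 8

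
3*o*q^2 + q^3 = q^2*(3*o + q)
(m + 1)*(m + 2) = m^2 + 3*m + 2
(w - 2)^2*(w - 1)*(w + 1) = w^4 - 4*w^3 + 3*w^2 + 4*w - 4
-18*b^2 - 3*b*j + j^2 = (-6*b + j)*(3*b + j)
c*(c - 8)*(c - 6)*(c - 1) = c^4 - 15*c^3 + 62*c^2 - 48*c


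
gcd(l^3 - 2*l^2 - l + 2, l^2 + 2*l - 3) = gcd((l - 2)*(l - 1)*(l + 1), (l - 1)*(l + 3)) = l - 1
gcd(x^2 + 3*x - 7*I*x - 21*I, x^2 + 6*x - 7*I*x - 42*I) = x - 7*I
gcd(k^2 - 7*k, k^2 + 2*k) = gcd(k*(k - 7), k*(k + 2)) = k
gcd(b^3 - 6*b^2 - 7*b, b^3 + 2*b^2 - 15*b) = b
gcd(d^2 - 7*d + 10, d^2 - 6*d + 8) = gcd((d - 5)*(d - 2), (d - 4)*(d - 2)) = d - 2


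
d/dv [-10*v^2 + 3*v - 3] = 3 - 20*v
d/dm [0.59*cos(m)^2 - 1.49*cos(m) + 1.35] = (1.49 - 1.18*cos(m))*sin(m)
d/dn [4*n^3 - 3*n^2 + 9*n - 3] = 12*n^2 - 6*n + 9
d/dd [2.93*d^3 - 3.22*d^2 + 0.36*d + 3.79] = 8.79*d^2 - 6.44*d + 0.36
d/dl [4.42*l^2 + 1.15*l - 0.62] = 8.84*l + 1.15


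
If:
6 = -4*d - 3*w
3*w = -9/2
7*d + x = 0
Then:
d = -3/8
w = -3/2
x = 21/8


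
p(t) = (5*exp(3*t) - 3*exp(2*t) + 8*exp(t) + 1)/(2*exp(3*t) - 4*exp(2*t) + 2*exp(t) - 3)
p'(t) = (-6*exp(3*t) + 8*exp(2*t) - 2*exp(t))*(5*exp(3*t) - 3*exp(2*t) + 8*exp(t) + 1)/(2*exp(3*t) - 4*exp(2*t) + 2*exp(t) - 3)^2 + (15*exp(3*t) - 6*exp(2*t) + 8*exp(t))/(2*exp(3*t) - 4*exp(2*t) + 2*exp(t) - 3)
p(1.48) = 4.10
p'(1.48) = -3.02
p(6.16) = 2.51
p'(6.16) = -0.01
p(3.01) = 2.70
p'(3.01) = -0.22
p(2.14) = 3.07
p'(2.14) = -0.77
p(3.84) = 2.58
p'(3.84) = -0.08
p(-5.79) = -0.34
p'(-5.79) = -0.01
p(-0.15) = -2.98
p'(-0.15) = -3.67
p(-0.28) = -2.57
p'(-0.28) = -2.71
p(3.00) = 2.70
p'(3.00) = -0.22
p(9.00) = 2.50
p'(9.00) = 0.00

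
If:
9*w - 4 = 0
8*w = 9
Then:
No Solution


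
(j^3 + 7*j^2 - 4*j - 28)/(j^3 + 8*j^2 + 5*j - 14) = (j - 2)/(j - 1)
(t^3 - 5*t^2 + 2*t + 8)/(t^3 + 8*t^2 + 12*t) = (t^3 - 5*t^2 + 2*t + 8)/(t*(t^2 + 8*t + 12))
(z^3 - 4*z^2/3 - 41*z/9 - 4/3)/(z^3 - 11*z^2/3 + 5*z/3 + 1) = (z + 4/3)/(z - 1)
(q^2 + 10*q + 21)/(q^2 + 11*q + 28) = (q + 3)/(q + 4)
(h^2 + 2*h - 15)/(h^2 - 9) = (h + 5)/(h + 3)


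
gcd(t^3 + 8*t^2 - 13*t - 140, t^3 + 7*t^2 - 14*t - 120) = t^2 + t - 20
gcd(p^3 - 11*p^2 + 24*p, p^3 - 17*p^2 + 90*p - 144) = p^2 - 11*p + 24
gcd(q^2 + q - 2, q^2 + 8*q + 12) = q + 2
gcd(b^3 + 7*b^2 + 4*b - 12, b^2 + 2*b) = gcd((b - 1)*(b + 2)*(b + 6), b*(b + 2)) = b + 2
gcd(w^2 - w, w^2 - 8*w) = w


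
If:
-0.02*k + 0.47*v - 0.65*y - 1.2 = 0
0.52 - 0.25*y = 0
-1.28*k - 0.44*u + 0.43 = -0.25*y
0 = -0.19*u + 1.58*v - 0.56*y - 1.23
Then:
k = -9.31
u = 29.25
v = 5.03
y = 2.08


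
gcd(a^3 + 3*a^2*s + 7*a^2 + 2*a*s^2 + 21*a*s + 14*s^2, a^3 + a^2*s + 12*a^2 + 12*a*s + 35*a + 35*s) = a^2 + a*s + 7*a + 7*s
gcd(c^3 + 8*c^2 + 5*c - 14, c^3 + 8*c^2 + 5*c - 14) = c^3 + 8*c^2 + 5*c - 14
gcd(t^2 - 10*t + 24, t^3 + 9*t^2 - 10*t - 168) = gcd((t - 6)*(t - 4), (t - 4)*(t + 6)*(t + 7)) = t - 4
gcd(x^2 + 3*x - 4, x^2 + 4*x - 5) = x - 1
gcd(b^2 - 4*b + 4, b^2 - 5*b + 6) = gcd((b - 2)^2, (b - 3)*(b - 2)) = b - 2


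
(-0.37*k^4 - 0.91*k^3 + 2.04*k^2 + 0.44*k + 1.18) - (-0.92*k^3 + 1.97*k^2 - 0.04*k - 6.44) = -0.37*k^4 + 0.01*k^3 + 0.0700000000000001*k^2 + 0.48*k + 7.62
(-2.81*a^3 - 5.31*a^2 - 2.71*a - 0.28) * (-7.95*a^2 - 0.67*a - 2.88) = 22.3395*a^5 + 44.0972*a^4 + 33.195*a^3 + 19.3345*a^2 + 7.9924*a + 0.8064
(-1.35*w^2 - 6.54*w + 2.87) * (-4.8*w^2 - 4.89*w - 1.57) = 6.48*w^4 + 37.9935*w^3 + 20.3241*w^2 - 3.7665*w - 4.5059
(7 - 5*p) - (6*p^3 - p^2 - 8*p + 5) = -6*p^3 + p^2 + 3*p + 2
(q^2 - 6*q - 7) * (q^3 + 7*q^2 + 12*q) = q^5 + q^4 - 37*q^3 - 121*q^2 - 84*q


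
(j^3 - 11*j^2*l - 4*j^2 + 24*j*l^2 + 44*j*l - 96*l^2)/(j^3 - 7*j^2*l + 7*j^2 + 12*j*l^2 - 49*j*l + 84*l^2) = (j^2 - 8*j*l - 4*j + 32*l)/(j^2 - 4*j*l + 7*j - 28*l)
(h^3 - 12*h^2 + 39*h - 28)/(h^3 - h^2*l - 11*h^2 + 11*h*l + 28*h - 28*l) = (h - 1)/(h - l)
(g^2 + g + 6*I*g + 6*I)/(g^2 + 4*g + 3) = (g + 6*I)/(g + 3)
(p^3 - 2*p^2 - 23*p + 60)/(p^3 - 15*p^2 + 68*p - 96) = (p + 5)/(p - 8)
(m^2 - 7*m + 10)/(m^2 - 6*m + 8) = (m - 5)/(m - 4)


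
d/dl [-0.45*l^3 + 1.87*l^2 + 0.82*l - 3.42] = -1.35*l^2 + 3.74*l + 0.82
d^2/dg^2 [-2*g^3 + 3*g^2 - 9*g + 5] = 6 - 12*g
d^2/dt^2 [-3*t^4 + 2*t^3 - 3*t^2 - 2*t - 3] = -36*t^2 + 12*t - 6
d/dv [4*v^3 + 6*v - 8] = 12*v^2 + 6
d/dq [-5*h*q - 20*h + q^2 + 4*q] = -5*h + 2*q + 4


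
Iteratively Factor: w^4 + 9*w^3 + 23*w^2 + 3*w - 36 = (w + 3)*(w^3 + 6*w^2 + 5*w - 12) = (w + 3)*(w + 4)*(w^2 + 2*w - 3) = (w - 1)*(w + 3)*(w + 4)*(w + 3)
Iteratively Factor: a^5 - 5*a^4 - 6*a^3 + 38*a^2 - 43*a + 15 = (a - 1)*(a^4 - 4*a^3 - 10*a^2 + 28*a - 15) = (a - 1)^2*(a^3 - 3*a^2 - 13*a + 15) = (a - 1)^3*(a^2 - 2*a - 15) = (a - 1)^3*(a + 3)*(a - 5)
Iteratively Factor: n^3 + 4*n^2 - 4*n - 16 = (n + 2)*(n^2 + 2*n - 8) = (n + 2)*(n + 4)*(n - 2)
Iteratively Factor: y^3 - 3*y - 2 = (y - 2)*(y^2 + 2*y + 1) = (y - 2)*(y + 1)*(y + 1)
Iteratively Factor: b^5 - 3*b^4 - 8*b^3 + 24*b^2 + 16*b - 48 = (b + 2)*(b^4 - 5*b^3 + 2*b^2 + 20*b - 24) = (b - 3)*(b + 2)*(b^3 - 2*b^2 - 4*b + 8) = (b - 3)*(b + 2)^2*(b^2 - 4*b + 4) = (b - 3)*(b - 2)*(b + 2)^2*(b - 2)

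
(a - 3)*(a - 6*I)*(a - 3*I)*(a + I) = a^4 - 3*a^3 - 8*I*a^3 - 9*a^2 + 24*I*a^2 + 27*a - 18*I*a + 54*I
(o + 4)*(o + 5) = o^2 + 9*o + 20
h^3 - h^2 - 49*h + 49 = (h - 7)*(h - 1)*(h + 7)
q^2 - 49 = (q - 7)*(q + 7)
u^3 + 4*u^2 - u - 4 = (u - 1)*(u + 1)*(u + 4)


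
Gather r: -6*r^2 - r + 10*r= -6*r^2 + 9*r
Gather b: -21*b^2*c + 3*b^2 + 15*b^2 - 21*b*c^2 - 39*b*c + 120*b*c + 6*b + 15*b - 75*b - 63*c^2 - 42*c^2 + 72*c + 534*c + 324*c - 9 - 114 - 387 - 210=b^2*(18 - 21*c) + b*(-21*c^2 + 81*c - 54) - 105*c^2 + 930*c - 720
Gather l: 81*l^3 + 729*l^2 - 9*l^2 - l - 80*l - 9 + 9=81*l^3 + 720*l^2 - 81*l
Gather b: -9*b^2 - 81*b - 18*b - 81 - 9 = -9*b^2 - 99*b - 90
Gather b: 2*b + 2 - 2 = 2*b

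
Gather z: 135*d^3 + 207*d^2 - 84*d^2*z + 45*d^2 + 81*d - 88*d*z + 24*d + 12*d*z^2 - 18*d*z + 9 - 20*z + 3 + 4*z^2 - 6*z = 135*d^3 + 252*d^2 + 105*d + z^2*(12*d + 4) + z*(-84*d^2 - 106*d - 26) + 12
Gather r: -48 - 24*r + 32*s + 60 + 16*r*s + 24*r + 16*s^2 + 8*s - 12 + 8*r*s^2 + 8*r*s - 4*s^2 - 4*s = r*(8*s^2 + 24*s) + 12*s^2 + 36*s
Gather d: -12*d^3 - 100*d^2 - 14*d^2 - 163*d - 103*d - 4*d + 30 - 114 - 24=-12*d^3 - 114*d^2 - 270*d - 108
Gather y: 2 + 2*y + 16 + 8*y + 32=10*y + 50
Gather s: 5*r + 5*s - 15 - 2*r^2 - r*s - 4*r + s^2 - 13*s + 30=-2*r^2 + r + s^2 + s*(-r - 8) + 15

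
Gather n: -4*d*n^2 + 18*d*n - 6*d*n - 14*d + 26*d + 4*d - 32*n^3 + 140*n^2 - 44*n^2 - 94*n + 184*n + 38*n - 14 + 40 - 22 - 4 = 16*d - 32*n^3 + n^2*(96 - 4*d) + n*(12*d + 128)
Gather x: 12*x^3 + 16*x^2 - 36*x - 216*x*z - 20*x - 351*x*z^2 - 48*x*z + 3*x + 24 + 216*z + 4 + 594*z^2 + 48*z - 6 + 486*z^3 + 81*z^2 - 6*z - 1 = 12*x^3 + 16*x^2 + x*(-351*z^2 - 264*z - 53) + 486*z^3 + 675*z^2 + 258*z + 21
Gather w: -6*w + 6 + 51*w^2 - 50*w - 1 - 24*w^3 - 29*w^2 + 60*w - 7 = -24*w^3 + 22*w^2 + 4*w - 2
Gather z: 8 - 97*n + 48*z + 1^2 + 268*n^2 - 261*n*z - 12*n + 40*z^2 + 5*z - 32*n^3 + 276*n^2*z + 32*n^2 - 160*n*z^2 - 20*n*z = -32*n^3 + 300*n^2 - 109*n + z^2*(40 - 160*n) + z*(276*n^2 - 281*n + 53) + 9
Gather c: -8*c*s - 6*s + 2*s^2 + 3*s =-8*c*s + 2*s^2 - 3*s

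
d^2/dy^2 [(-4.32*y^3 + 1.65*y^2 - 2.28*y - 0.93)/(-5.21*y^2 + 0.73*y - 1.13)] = (-2.27373675443232e-13*y^5 + 64.9641900000001*y^3 + 188.36694*y^2 - 68.66343*y - 10.41141)/(141.420761*y^6 - 59.445579*y^5 + 100.347726*y^4 - 26.175391*y^3 + 21.764478*y^2 - 2.796411*y + 1.442897)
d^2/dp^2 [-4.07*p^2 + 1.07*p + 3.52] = -8.14000000000000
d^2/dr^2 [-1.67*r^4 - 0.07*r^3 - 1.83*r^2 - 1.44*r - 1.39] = -20.04*r^2 - 0.42*r - 3.66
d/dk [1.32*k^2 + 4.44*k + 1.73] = 2.64*k + 4.44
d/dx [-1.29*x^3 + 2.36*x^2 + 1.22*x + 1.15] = -3.87*x^2 + 4.72*x + 1.22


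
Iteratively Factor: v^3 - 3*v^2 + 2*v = (v - 2)*(v^2 - v) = (v - 2)*(v - 1)*(v)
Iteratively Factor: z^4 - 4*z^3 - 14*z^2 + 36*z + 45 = (z + 3)*(z^3 - 7*z^2 + 7*z + 15) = (z - 3)*(z + 3)*(z^2 - 4*z - 5) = (z - 3)*(z + 1)*(z + 3)*(z - 5)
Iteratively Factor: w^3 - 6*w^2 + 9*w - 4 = (w - 1)*(w^2 - 5*w + 4) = (w - 4)*(w - 1)*(w - 1)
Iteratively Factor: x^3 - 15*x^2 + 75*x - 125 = (x - 5)*(x^2 - 10*x + 25) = (x - 5)^2*(x - 5)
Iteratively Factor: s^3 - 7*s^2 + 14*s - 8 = (s - 1)*(s^2 - 6*s + 8) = (s - 4)*(s - 1)*(s - 2)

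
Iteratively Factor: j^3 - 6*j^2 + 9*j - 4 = (j - 1)*(j^2 - 5*j + 4) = (j - 4)*(j - 1)*(j - 1)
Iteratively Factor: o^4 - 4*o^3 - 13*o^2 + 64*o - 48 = (o - 1)*(o^3 - 3*o^2 - 16*o + 48) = (o - 1)*(o + 4)*(o^2 - 7*o + 12) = (o - 3)*(o - 1)*(o + 4)*(o - 4)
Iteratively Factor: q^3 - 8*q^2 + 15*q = (q - 5)*(q^2 - 3*q) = (q - 5)*(q - 3)*(q)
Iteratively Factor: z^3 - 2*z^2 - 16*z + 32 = (z + 4)*(z^2 - 6*z + 8) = (z - 2)*(z + 4)*(z - 4)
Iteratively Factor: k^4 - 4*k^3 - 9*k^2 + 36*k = (k + 3)*(k^3 - 7*k^2 + 12*k) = k*(k + 3)*(k^2 - 7*k + 12) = k*(k - 3)*(k + 3)*(k - 4)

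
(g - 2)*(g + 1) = g^2 - g - 2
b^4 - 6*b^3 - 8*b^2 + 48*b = b*(b - 6)*(b - 2*sqrt(2))*(b + 2*sqrt(2))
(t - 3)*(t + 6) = t^2 + 3*t - 18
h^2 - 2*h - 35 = (h - 7)*(h + 5)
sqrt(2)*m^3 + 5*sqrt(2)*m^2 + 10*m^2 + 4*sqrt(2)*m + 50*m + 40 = (m + 4)*(m + 5*sqrt(2))*(sqrt(2)*m + sqrt(2))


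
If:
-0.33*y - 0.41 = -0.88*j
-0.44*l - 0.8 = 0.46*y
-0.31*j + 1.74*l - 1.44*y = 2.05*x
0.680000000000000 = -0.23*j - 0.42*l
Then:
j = 0.49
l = -1.89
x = -1.72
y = 0.07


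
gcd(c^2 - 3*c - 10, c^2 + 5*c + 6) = c + 2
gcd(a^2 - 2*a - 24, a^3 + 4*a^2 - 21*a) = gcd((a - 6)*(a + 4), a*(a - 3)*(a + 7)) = 1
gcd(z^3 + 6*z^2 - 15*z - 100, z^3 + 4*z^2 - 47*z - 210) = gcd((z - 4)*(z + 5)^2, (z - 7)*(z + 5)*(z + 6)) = z + 5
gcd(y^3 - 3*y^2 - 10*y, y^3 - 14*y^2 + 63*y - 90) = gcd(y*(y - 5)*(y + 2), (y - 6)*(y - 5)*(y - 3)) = y - 5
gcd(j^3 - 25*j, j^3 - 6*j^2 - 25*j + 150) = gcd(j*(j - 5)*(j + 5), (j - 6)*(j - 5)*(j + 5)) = j^2 - 25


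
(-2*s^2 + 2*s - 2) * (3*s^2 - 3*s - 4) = -6*s^4 + 12*s^3 - 4*s^2 - 2*s + 8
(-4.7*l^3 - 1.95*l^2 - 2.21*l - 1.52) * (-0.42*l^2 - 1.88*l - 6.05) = 1.974*l^5 + 9.655*l^4 + 33.0292*l^3 + 16.5907*l^2 + 16.2281*l + 9.196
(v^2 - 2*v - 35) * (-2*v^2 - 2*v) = -2*v^4 + 2*v^3 + 74*v^2 + 70*v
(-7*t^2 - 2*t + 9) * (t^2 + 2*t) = -7*t^4 - 16*t^3 + 5*t^2 + 18*t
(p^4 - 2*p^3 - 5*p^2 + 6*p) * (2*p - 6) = 2*p^5 - 10*p^4 + 2*p^3 + 42*p^2 - 36*p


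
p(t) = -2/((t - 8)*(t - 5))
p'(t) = 2/((t - 8)*(t - 5)^2) + 2/((t - 8)^2*(t - 5)) = 2*(2*t - 13)/((t - 8)^2*(t - 5)^2)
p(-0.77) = -0.04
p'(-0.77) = -0.01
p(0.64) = -0.06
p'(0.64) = -0.02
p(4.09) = -0.56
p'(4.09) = -0.76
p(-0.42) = -0.04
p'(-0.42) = -0.01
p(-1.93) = -0.03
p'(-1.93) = -0.01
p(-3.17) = -0.02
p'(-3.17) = -0.00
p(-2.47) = -0.03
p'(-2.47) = -0.01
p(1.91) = -0.11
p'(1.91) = -0.05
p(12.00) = -0.07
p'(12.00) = 0.03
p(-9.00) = -0.00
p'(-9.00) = 0.00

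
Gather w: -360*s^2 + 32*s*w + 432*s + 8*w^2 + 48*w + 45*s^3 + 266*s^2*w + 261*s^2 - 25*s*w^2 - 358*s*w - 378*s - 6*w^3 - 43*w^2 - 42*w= 45*s^3 - 99*s^2 + 54*s - 6*w^3 + w^2*(-25*s - 35) + w*(266*s^2 - 326*s + 6)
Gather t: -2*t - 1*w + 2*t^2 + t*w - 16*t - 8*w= 2*t^2 + t*(w - 18) - 9*w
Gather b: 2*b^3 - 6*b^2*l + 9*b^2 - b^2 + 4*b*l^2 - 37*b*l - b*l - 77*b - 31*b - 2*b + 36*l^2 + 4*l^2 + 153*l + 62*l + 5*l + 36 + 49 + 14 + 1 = 2*b^3 + b^2*(8 - 6*l) + b*(4*l^2 - 38*l - 110) + 40*l^2 + 220*l + 100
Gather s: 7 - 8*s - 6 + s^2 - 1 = s^2 - 8*s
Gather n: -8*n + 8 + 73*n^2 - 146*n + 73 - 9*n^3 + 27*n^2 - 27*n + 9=-9*n^3 + 100*n^2 - 181*n + 90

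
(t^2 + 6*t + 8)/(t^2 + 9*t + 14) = (t + 4)/(t + 7)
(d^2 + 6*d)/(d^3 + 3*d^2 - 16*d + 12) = d/(d^2 - 3*d + 2)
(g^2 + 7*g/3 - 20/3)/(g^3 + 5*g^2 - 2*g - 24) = (g - 5/3)/(g^2 + g - 6)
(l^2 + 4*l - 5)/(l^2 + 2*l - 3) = (l + 5)/(l + 3)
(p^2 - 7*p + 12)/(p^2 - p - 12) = (p - 3)/(p + 3)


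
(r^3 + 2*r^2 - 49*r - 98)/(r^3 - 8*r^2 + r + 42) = (r + 7)/(r - 3)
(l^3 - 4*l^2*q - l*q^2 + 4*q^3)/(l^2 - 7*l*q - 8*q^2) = (-l^2 + 5*l*q - 4*q^2)/(-l + 8*q)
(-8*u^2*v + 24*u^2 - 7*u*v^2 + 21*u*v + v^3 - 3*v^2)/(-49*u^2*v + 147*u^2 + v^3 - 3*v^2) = (8*u^2 + 7*u*v - v^2)/(49*u^2 - v^2)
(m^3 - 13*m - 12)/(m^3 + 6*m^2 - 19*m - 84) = (m + 1)/(m + 7)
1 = 1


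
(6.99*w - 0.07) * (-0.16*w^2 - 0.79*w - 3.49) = -1.1184*w^3 - 5.5109*w^2 - 24.3398*w + 0.2443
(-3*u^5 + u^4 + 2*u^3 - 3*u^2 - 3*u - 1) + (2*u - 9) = -3*u^5 + u^4 + 2*u^3 - 3*u^2 - u - 10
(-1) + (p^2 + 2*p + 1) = p^2 + 2*p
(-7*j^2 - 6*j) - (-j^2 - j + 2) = -6*j^2 - 5*j - 2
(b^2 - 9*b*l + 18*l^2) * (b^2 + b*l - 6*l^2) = b^4 - 8*b^3*l + 3*b^2*l^2 + 72*b*l^3 - 108*l^4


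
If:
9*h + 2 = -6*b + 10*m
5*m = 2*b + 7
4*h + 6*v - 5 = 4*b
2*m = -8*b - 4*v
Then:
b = -87/407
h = 562/407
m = 535/407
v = -17/74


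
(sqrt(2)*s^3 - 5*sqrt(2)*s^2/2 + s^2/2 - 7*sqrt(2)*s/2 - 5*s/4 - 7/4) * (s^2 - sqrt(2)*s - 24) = sqrt(2)*s^5 - 5*sqrt(2)*s^4/2 - 3*s^4/2 - 28*sqrt(2)*s^3 + 15*s^3/4 - 27*s^2/4 + 245*sqrt(2)*s^2/4 + 30*s + 343*sqrt(2)*s/4 + 42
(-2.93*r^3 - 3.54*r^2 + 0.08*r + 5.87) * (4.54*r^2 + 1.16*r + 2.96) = -13.3022*r^5 - 19.4704*r^4 - 12.416*r^3 + 16.2642*r^2 + 7.046*r + 17.3752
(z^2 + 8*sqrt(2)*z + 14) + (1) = z^2 + 8*sqrt(2)*z + 15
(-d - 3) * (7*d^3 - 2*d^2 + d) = -7*d^4 - 19*d^3 + 5*d^2 - 3*d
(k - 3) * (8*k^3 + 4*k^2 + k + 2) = 8*k^4 - 20*k^3 - 11*k^2 - k - 6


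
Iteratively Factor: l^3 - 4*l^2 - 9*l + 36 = (l - 3)*(l^2 - l - 12) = (l - 4)*(l - 3)*(l + 3)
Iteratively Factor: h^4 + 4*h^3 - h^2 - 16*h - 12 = (h + 3)*(h^3 + h^2 - 4*h - 4) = (h - 2)*(h + 3)*(h^2 + 3*h + 2) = (h - 2)*(h + 2)*(h + 3)*(h + 1)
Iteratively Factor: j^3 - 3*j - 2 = (j - 2)*(j^2 + 2*j + 1) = (j - 2)*(j + 1)*(j + 1)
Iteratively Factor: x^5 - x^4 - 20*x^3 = (x)*(x^4 - x^3 - 20*x^2) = x^2*(x^3 - x^2 - 20*x) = x^3*(x^2 - x - 20) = x^3*(x + 4)*(x - 5)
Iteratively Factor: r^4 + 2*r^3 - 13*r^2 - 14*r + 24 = (r + 4)*(r^3 - 2*r^2 - 5*r + 6) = (r - 1)*(r + 4)*(r^2 - r - 6) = (r - 3)*(r - 1)*(r + 4)*(r + 2)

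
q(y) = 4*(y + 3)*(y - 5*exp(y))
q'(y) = 4*y + 4*(1 - 5*exp(y))*(y + 3) - 20*exp(y)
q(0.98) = -196.49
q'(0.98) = -245.54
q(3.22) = -3033.38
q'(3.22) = -3576.30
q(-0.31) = -42.80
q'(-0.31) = -44.61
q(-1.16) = -20.07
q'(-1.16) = -15.09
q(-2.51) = -5.72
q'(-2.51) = -10.50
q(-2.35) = -7.35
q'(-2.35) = -9.95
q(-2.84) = -2.00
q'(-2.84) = -12.08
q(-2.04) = -10.33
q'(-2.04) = -9.42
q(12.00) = -48825717.43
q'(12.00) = -52081425.25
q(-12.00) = 432.00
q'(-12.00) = -84.00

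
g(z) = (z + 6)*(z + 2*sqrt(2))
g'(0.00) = 8.83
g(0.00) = 16.97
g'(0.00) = 8.83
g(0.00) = 16.97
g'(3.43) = 15.69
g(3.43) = 59.02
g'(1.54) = 11.91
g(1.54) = 32.94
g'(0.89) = 10.61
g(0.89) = 25.62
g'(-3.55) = 1.73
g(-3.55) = -1.77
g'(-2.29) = 4.25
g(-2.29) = 2.00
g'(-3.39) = 2.05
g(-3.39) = -1.47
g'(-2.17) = 4.49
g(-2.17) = 2.52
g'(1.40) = 11.63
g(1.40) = 31.29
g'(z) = 2*z + 2*sqrt(2) + 6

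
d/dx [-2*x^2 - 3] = -4*x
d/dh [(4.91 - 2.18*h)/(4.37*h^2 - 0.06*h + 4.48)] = (9.5266*h^2 - 42.9134*h - 9.4718)/(19.0969*h^4 - 0.5244*h^3 + 39.1588*h^2 - 0.5376*h + 20.0704)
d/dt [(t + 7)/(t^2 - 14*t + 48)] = (t^2 - 14*t - 2*(t - 7)*(t + 7) + 48)/(t^2 - 14*t + 48)^2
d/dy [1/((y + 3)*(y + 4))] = (-2*y - 7)/(y^4 + 14*y^3 + 73*y^2 + 168*y + 144)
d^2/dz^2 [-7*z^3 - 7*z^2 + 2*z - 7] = -42*z - 14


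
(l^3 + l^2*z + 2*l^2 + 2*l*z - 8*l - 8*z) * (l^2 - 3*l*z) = l^5 - 2*l^4*z + 2*l^4 - 3*l^3*z^2 - 4*l^3*z - 8*l^3 - 6*l^2*z^2 + 16*l^2*z + 24*l*z^2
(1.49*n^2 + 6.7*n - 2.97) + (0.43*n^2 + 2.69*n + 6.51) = 1.92*n^2 + 9.39*n + 3.54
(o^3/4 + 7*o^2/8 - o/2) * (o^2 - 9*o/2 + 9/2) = o^5/4 - o^4/4 - 53*o^3/16 + 99*o^2/16 - 9*o/4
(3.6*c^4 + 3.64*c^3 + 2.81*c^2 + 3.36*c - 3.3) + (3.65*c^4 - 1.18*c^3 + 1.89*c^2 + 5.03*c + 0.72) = 7.25*c^4 + 2.46*c^3 + 4.7*c^2 + 8.39*c - 2.58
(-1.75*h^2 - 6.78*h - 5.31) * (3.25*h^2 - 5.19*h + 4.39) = -5.6875*h^4 - 12.9525*h^3 + 10.2482*h^2 - 2.2053*h - 23.3109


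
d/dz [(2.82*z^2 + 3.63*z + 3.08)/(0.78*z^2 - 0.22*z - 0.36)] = (-3.4518*z^2 - 6.8352*z - 0.6292)/(0.6084*z^4 - 0.3432*z^3 - 0.5132*z^2 + 0.1584*z + 0.1296)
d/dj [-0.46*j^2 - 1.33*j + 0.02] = -0.92*j - 1.33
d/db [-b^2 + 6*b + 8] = 6 - 2*b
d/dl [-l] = -1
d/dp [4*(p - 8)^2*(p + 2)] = 4*(p - 8)*(3*p - 4)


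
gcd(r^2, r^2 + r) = r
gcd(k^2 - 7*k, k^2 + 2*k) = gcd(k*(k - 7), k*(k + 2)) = k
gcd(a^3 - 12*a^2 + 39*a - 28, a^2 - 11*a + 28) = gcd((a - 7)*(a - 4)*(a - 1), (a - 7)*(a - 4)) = a^2 - 11*a + 28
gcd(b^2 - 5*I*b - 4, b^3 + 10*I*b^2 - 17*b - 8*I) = 1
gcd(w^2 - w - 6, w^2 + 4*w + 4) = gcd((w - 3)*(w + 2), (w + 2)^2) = w + 2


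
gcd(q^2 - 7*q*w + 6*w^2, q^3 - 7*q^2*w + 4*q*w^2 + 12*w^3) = q - 6*w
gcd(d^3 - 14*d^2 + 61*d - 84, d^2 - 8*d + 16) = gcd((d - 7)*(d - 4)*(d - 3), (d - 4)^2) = d - 4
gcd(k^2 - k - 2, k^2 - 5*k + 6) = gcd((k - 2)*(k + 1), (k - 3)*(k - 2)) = k - 2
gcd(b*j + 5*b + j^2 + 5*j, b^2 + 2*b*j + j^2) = b + j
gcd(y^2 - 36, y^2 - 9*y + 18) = y - 6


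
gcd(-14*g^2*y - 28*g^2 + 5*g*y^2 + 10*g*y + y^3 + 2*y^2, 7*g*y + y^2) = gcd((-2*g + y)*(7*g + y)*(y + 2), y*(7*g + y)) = 7*g + y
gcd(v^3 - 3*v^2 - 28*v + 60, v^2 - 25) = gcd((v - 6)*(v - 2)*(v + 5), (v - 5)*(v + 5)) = v + 5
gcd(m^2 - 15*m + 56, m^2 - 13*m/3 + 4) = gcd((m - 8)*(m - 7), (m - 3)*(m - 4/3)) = 1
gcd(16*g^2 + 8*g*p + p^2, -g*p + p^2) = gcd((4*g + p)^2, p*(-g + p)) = 1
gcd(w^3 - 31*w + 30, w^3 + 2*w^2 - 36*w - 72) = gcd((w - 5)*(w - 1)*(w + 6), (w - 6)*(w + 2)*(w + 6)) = w + 6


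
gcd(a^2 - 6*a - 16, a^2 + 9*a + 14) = a + 2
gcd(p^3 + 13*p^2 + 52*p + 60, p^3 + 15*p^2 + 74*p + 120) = p^2 + 11*p + 30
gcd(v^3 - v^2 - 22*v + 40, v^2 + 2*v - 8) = v - 2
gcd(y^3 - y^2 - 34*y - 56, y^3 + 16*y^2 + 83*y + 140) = y + 4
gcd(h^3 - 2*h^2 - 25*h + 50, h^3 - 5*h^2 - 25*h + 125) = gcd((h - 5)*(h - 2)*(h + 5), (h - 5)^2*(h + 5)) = h^2 - 25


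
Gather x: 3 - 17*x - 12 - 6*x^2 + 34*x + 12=-6*x^2 + 17*x + 3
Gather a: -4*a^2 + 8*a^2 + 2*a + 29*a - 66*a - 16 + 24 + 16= 4*a^2 - 35*a + 24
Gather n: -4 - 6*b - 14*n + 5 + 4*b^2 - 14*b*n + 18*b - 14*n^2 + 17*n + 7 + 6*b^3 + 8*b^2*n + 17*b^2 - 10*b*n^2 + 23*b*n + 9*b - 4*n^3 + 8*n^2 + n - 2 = 6*b^3 + 21*b^2 + 21*b - 4*n^3 + n^2*(-10*b - 6) + n*(8*b^2 + 9*b + 4) + 6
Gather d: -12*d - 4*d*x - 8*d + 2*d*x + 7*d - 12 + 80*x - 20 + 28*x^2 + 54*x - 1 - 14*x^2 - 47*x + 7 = d*(-2*x - 13) + 14*x^2 + 87*x - 26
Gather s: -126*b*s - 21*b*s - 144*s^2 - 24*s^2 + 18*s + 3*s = -168*s^2 + s*(21 - 147*b)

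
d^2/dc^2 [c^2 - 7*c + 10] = 2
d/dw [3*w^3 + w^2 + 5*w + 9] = 9*w^2 + 2*w + 5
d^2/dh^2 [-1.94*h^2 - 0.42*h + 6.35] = -3.88000000000000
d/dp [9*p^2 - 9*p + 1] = 18*p - 9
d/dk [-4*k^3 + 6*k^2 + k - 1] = -12*k^2 + 12*k + 1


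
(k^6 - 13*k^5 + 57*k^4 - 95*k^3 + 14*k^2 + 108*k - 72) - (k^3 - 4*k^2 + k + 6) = k^6 - 13*k^5 + 57*k^4 - 96*k^3 + 18*k^2 + 107*k - 78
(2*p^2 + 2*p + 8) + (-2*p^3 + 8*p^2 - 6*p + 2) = -2*p^3 + 10*p^2 - 4*p + 10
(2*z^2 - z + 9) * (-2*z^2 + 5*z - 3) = -4*z^4 + 12*z^3 - 29*z^2 + 48*z - 27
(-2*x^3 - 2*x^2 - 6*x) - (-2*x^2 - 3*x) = -2*x^3 - 3*x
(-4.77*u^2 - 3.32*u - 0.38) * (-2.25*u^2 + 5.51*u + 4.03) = 10.7325*u^4 - 18.8127*u^3 - 36.6613*u^2 - 15.4734*u - 1.5314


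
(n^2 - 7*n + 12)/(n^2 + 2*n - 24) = (n - 3)/(n + 6)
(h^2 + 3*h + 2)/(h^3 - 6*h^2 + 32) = (h + 1)/(h^2 - 8*h + 16)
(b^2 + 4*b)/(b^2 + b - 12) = b/(b - 3)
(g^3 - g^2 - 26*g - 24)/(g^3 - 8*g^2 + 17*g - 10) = (g^3 - g^2 - 26*g - 24)/(g^3 - 8*g^2 + 17*g - 10)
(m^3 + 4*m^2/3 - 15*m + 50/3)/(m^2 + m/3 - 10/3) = (m^2 + 3*m - 10)/(m + 2)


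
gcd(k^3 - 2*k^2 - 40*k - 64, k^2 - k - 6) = k + 2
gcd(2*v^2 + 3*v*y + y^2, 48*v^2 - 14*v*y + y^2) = 1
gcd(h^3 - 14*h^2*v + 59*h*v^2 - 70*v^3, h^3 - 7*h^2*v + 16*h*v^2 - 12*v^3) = -h + 2*v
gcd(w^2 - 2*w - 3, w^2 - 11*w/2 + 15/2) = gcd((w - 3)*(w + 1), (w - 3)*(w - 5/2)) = w - 3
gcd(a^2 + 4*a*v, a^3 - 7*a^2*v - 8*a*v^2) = a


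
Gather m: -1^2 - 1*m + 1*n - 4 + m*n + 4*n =m*(n - 1) + 5*n - 5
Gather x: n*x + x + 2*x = x*(n + 3)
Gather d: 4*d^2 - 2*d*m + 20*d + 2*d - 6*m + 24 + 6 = 4*d^2 + d*(22 - 2*m) - 6*m + 30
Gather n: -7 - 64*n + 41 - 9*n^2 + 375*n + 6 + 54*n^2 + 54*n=45*n^2 + 365*n + 40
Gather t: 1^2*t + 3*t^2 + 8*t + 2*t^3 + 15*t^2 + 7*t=2*t^3 + 18*t^2 + 16*t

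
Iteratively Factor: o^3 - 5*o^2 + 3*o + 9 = (o - 3)*(o^2 - 2*o - 3) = (o - 3)^2*(o + 1)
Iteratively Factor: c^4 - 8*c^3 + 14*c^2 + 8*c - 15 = (c - 1)*(c^3 - 7*c^2 + 7*c + 15) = (c - 3)*(c - 1)*(c^2 - 4*c - 5) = (c - 5)*(c - 3)*(c - 1)*(c + 1)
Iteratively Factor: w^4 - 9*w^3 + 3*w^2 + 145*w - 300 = (w - 5)*(w^3 - 4*w^2 - 17*w + 60) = (w - 5)^2*(w^2 + w - 12) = (w - 5)^2*(w + 4)*(w - 3)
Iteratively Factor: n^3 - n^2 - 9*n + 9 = (n - 1)*(n^2 - 9) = (n - 3)*(n - 1)*(n + 3)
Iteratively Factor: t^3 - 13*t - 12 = (t - 4)*(t^2 + 4*t + 3) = (t - 4)*(t + 3)*(t + 1)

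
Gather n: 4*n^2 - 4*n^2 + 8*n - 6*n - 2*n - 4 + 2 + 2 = 0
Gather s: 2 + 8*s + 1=8*s + 3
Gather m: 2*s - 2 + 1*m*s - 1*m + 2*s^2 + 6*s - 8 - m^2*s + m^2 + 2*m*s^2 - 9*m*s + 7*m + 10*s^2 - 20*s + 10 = m^2*(1 - s) + m*(2*s^2 - 8*s + 6) + 12*s^2 - 12*s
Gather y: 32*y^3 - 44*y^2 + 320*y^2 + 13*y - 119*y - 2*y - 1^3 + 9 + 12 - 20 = 32*y^3 + 276*y^2 - 108*y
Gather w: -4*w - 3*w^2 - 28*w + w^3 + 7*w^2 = w^3 + 4*w^2 - 32*w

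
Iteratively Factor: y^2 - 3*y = (y)*(y - 3)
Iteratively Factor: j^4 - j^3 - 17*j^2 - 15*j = (j + 3)*(j^3 - 4*j^2 - 5*j) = j*(j + 3)*(j^2 - 4*j - 5) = j*(j + 1)*(j + 3)*(j - 5)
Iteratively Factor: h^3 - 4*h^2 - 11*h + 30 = (h - 5)*(h^2 + h - 6) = (h - 5)*(h + 3)*(h - 2)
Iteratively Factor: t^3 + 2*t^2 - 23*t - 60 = (t + 3)*(t^2 - t - 20) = (t - 5)*(t + 3)*(t + 4)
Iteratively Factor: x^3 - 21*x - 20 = (x + 4)*(x^2 - 4*x - 5) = (x - 5)*(x + 4)*(x + 1)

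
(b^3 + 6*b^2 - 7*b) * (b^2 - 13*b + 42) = b^5 - 7*b^4 - 43*b^3 + 343*b^2 - 294*b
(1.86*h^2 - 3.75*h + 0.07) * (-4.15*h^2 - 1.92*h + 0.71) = -7.719*h^4 + 11.9913*h^3 + 8.2301*h^2 - 2.7969*h + 0.0497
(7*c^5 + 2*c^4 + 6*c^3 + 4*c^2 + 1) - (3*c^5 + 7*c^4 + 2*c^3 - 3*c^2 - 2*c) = 4*c^5 - 5*c^4 + 4*c^3 + 7*c^2 + 2*c + 1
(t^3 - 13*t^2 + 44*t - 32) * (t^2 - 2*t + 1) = t^5 - 15*t^4 + 71*t^3 - 133*t^2 + 108*t - 32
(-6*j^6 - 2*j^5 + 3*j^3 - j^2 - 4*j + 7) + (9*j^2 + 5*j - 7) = -6*j^6 - 2*j^5 + 3*j^3 + 8*j^2 + j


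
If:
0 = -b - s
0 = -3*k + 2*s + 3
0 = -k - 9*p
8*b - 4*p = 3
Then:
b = 69/208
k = 81/104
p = -9/104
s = -69/208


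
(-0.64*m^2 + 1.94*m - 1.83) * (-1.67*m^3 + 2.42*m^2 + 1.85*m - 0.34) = 1.0688*m^5 - 4.7886*m^4 + 6.5669*m^3 - 0.622*m^2 - 4.0451*m + 0.6222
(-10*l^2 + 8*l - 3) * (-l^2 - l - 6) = 10*l^4 + 2*l^3 + 55*l^2 - 45*l + 18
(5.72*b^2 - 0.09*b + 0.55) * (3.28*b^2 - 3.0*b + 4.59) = 18.7616*b^4 - 17.4552*b^3 + 28.3288*b^2 - 2.0631*b + 2.5245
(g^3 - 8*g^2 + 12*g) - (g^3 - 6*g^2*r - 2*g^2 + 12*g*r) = 6*g^2*r - 6*g^2 - 12*g*r + 12*g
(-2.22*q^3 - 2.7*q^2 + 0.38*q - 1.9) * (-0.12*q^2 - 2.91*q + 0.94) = 0.2664*q^5 + 6.7842*q^4 + 5.7246*q^3 - 3.4158*q^2 + 5.8862*q - 1.786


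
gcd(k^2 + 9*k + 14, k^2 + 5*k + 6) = k + 2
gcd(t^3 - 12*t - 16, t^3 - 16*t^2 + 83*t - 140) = t - 4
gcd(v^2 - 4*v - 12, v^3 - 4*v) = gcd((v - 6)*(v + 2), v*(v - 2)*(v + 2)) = v + 2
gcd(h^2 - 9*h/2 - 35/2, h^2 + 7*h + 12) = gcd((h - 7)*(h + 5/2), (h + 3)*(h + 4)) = 1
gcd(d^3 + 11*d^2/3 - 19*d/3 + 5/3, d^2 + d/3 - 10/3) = 1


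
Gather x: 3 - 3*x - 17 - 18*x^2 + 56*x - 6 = -18*x^2 + 53*x - 20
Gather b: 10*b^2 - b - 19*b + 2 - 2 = 10*b^2 - 20*b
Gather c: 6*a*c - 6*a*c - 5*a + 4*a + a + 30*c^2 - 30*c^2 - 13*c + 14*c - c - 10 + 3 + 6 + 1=0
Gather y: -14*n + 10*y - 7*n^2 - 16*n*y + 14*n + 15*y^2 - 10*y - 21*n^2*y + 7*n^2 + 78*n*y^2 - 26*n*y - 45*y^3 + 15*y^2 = -45*y^3 + y^2*(78*n + 30) + y*(-21*n^2 - 42*n)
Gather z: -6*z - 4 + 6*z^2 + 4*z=6*z^2 - 2*z - 4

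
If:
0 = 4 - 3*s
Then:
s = 4/3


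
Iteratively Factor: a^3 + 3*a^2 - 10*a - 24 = (a + 4)*(a^2 - a - 6) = (a - 3)*(a + 4)*(a + 2)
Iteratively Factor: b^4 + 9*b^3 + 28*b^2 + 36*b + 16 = (b + 1)*(b^3 + 8*b^2 + 20*b + 16) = (b + 1)*(b + 2)*(b^2 + 6*b + 8) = (b + 1)*(b + 2)*(b + 4)*(b + 2)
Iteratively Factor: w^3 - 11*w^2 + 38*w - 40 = (w - 2)*(w^2 - 9*w + 20) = (w - 4)*(w - 2)*(w - 5)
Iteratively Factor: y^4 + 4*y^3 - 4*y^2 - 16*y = (y)*(y^3 + 4*y^2 - 4*y - 16) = y*(y + 2)*(y^2 + 2*y - 8) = y*(y - 2)*(y + 2)*(y + 4)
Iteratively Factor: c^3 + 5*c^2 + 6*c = (c + 3)*(c^2 + 2*c) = c*(c + 3)*(c + 2)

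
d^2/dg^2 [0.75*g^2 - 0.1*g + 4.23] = 1.50000000000000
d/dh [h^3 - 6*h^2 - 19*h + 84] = 3*h^2 - 12*h - 19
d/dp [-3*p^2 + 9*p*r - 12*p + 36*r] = -6*p + 9*r - 12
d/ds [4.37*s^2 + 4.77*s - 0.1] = 8.74*s + 4.77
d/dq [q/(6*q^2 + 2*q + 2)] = (3*q^2 - q*(6*q + 1) + q + 1)/(2*(3*q^2 + q + 1)^2)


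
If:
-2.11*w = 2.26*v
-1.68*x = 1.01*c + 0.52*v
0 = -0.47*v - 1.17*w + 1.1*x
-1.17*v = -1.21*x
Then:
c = 0.00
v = 0.00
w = 0.00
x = 0.00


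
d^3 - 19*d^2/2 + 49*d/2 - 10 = (d - 5)*(d - 4)*(d - 1/2)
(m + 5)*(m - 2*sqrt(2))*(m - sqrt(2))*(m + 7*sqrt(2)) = m^4 + 5*m^3 + 4*sqrt(2)*m^3 - 38*m^2 + 20*sqrt(2)*m^2 - 190*m + 28*sqrt(2)*m + 140*sqrt(2)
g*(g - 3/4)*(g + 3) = g^3 + 9*g^2/4 - 9*g/4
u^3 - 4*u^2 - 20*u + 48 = (u - 6)*(u - 2)*(u + 4)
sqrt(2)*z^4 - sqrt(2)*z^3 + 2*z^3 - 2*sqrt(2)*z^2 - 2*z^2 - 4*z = z*(z - 2)*(z + sqrt(2))*(sqrt(2)*z + sqrt(2))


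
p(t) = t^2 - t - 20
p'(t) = 2*t - 1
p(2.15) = -17.53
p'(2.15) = 3.30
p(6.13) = 11.45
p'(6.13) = 11.26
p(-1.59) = -15.88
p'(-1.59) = -4.18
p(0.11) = -20.10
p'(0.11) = -0.78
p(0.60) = -20.24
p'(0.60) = 0.20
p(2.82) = -14.87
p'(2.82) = 4.64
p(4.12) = -7.15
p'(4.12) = 7.24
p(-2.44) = -11.61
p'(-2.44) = -5.88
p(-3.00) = -8.00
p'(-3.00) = -7.00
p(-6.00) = 22.00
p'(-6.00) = -13.00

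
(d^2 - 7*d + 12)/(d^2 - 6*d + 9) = (d - 4)/(d - 3)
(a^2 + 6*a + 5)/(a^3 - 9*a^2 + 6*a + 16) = (a + 5)/(a^2 - 10*a + 16)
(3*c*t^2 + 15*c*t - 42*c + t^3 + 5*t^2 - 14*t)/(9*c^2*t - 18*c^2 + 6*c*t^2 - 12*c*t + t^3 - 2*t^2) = (t + 7)/(3*c + t)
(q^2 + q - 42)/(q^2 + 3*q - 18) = (q^2 + q - 42)/(q^2 + 3*q - 18)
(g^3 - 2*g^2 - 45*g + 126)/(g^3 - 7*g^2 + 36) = (g + 7)/(g + 2)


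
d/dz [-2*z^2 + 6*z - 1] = 6 - 4*z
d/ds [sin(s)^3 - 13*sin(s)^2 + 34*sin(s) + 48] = (3*sin(s)^2 - 26*sin(s) + 34)*cos(s)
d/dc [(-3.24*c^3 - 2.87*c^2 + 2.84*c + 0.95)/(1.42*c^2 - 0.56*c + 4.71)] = (-4.6008*c^4 + 3.6288*c^3 - 48.2068*c^2 - 29.7334*c + 13.9084)/(2.0164*c^4 - 1.5904*c^3 + 13.69*c^2 - 5.2752*c + 22.1841)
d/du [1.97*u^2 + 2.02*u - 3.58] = 3.94*u + 2.02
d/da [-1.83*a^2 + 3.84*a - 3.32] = 3.84 - 3.66*a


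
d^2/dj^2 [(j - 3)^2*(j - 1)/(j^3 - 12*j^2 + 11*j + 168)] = 2*(5*j^6 + 12*j^5 - 1371*j^4 + 12304*j^3 - 56097*j^2 + 183492*j - 244521)/(j^9 - 36*j^8 + 465*j^7 - 2016*j^6 - 6981*j^5 + 79308*j^4 - 47053*j^3 - 955080*j^2 + 931392*j + 4741632)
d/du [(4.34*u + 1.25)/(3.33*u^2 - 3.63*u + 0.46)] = (-14.4522*u^2 - 8.325*u + 6.5339)/(11.0889*u^4 - 24.1758*u^3 + 16.2405*u^2 - 3.3396*u + 0.2116)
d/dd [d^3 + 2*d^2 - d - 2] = 3*d^2 + 4*d - 1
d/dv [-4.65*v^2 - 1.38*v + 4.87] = -9.3*v - 1.38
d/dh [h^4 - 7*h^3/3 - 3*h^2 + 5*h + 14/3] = 4*h^3 - 7*h^2 - 6*h + 5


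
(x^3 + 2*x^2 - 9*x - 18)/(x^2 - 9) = x + 2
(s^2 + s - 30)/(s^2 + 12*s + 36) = (s - 5)/(s + 6)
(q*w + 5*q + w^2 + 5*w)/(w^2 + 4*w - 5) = (q + w)/(w - 1)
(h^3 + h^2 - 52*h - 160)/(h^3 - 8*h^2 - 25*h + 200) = (h + 4)/(h - 5)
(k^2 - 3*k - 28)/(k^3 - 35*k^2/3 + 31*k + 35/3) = 3*(k + 4)/(3*k^2 - 14*k - 5)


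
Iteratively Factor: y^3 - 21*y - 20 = (y + 4)*(y^2 - 4*y - 5) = (y - 5)*(y + 4)*(y + 1)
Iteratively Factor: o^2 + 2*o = (o + 2)*(o)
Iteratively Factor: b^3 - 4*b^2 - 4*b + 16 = (b - 2)*(b^2 - 2*b - 8) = (b - 4)*(b - 2)*(b + 2)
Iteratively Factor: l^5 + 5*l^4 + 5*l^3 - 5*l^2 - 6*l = (l + 2)*(l^4 + 3*l^3 - l^2 - 3*l) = (l - 1)*(l + 2)*(l^3 + 4*l^2 + 3*l) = l*(l - 1)*(l + 2)*(l^2 + 4*l + 3) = l*(l - 1)*(l + 1)*(l + 2)*(l + 3)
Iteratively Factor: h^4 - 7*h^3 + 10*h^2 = (h - 2)*(h^3 - 5*h^2) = (h - 5)*(h - 2)*(h^2) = h*(h - 5)*(h - 2)*(h)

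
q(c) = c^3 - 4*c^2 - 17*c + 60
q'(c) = 3*c^2 - 8*c - 17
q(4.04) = -8.03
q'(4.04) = -0.36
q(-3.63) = 21.17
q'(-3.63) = 51.57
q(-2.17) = 67.84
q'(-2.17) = 14.49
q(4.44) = -6.81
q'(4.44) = 6.62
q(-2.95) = 49.67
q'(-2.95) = 32.71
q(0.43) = 52.03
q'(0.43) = -19.89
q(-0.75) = 70.08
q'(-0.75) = -9.31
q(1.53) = 28.21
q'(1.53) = -22.22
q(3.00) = 0.00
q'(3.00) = -14.00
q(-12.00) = -2040.00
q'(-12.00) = 511.00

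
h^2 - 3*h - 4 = (h - 4)*(h + 1)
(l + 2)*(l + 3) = l^2 + 5*l + 6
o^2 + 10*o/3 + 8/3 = (o + 4/3)*(o + 2)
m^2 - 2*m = m*(m - 2)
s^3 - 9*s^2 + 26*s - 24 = (s - 4)*(s - 3)*(s - 2)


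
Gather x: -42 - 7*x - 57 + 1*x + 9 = -6*x - 90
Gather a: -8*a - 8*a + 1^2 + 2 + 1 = 4 - 16*a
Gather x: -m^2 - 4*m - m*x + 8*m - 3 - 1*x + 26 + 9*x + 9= -m^2 + 4*m + x*(8 - m) + 32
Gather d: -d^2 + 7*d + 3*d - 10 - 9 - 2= -d^2 + 10*d - 21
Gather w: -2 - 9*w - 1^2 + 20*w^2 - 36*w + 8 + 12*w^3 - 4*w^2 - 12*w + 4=12*w^3 + 16*w^2 - 57*w + 9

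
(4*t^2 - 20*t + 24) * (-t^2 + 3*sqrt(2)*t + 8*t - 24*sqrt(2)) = -4*t^4 + 12*sqrt(2)*t^3 + 52*t^3 - 156*sqrt(2)*t^2 - 184*t^2 + 192*t + 552*sqrt(2)*t - 576*sqrt(2)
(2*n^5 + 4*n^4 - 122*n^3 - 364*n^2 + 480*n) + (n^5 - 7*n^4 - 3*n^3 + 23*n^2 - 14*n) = 3*n^5 - 3*n^4 - 125*n^3 - 341*n^2 + 466*n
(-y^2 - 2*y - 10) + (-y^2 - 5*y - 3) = -2*y^2 - 7*y - 13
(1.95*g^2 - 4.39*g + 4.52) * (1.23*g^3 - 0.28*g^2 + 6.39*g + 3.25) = 2.3985*g^5 - 5.9457*g^4 + 19.2493*g^3 - 22.9802*g^2 + 14.6153*g + 14.69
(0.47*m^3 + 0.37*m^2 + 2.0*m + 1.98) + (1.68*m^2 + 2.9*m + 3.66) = 0.47*m^3 + 2.05*m^2 + 4.9*m + 5.64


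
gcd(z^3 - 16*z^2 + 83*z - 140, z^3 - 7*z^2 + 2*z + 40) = z^2 - 9*z + 20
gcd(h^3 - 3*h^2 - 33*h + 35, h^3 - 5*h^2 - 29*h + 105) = h^2 - 2*h - 35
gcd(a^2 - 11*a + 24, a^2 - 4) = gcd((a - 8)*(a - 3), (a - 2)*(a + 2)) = 1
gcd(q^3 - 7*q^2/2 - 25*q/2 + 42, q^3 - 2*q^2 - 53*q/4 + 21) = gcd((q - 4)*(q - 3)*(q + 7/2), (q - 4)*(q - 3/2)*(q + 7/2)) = q^2 - q/2 - 14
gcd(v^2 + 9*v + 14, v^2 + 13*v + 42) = v + 7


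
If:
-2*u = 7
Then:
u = -7/2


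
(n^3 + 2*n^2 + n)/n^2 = n + 2 + 1/n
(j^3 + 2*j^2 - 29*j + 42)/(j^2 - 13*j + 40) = (j^3 + 2*j^2 - 29*j + 42)/(j^2 - 13*j + 40)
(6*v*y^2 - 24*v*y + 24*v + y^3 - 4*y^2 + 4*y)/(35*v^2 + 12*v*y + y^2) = (6*v*y^2 - 24*v*y + 24*v + y^3 - 4*y^2 + 4*y)/(35*v^2 + 12*v*y + y^2)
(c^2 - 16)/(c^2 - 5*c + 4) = (c + 4)/(c - 1)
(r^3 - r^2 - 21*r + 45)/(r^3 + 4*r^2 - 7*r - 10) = (r^2 - 6*r + 9)/(r^2 - r - 2)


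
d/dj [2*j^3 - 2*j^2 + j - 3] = 6*j^2 - 4*j + 1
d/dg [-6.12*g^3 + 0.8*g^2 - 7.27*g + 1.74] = -18.36*g^2 + 1.6*g - 7.27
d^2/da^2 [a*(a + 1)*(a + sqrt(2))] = 6*a + 2 + 2*sqrt(2)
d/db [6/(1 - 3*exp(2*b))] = 36*exp(2*b)/(3*exp(2*b) - 1)^2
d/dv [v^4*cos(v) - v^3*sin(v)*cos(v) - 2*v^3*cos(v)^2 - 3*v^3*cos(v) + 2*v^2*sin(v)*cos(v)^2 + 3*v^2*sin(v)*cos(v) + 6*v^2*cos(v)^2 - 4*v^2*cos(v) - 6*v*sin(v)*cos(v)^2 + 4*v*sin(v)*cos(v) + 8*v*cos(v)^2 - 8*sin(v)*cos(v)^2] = -v^4*sin(v) + 3*v^3*sin(v) + 2*v^3*sin(2*v) + 4*v^3*cos(v) - v^3*cos(2*v) + 4*v^2*sin(v) - 15*v^2*sin(2*v)/2 - 17*v^2*cos(v)/2 + 3*v^2*cos(3*v)/2 - 3*v^2 + v*sin(v) - 5*v*sin(2*v) + v*sin(3*v) - 19*v*cos(v)/2 + 10*v*cos(2*v) - 9*v*cos(3*v)/2 + 6*v - 3*sin(v)/2 + 2*sin(2*v) - 3*sin(3*v)/2 - 2*cos(v) + 4*cos(2*v) - 6*cos(3*v) + 4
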